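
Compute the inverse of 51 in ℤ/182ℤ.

gcd(182, 51) = 1.
By Bézout, 51×(25) + 182×(-7) = 1.
So 51×25 ≡ 1 (mod 182), and 25 mod 182 = 25.

25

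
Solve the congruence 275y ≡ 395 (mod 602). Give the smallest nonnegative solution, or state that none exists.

89

gcd(602, 275) = 1.
1 divides 395, so solutions exist.
By Bézout, 275·(81) + 602·(-37) = 1.
So 275·(81) ≡ 1 (mod 602); multiply by 395: y ≡ 31995 (mod 602).
Smallest nonnegative: y = 31995 mod 602 = 89.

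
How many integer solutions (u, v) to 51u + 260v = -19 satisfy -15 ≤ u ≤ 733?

gcd(260, 51) = 1.
By Bézout, 51*(51) + 260*(-10) = 1.
Particular solution: (71, -14).
General solution: u = 71 + 260t, v = -14 - 51t for integer t.
-15 ≤ 71 + 260t ≤ 733 gives t ∈ [0, 2], which is 3 values.

3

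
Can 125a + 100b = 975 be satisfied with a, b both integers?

gcd(125, 100) = 25  (125 = 1*100 + 25, 100 = 4*25).
25 divides 975, so integer solutions exist.

yes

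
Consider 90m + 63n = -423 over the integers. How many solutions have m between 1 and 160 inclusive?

23

gcd(90, 63) = 9  (90 = 1*63 + 27, 63 = 2*27 + 9, 27 = 3*9).
Back-substituting, 90*(-2) + 63*(3) = 9.
Scale by -47: particular solution (94, -141); reduce m mod 7: (3, -11).
General solution: m = 3 + 7t, n = -11 - 10t for integer t.
1 ≤ 3 + 7t ≤ 160 gives t ∈ [0, 22], which is 23 values.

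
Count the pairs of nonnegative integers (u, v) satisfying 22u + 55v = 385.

gcd(55, 22) = 11.
By Bézout, 22·(-2) + 55·(1) = 11.
One solution: (0, 7).
General: u = 0 + 5t, v = 7 - 2t.
u ≥ 0 ⇒ t ≥ 0; v ≥ 0 ⇒ t ≤ 3. So t ∈ [0, 3]: 4 solutions.

4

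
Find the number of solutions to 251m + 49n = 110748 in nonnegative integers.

gcd(251, 49):
  251 = 5*49 + 6
  49 = 8*6 + 1
  6 = 6*1
so gcd(251, 49) = 1.
Back-substitute for Bézout coefficients:
  1 = 49 - 8*6
  ... = 251*(-8) + 49*(41)
Scale by 110748: one solution is (-885984, 4540668). Reduce m mod 49: (34, 2086).
General: m = 34 + 49t, n = 2086 - 251t.
m ≥ 0 ⇒ t ≥ 0; n ≥ 0 ⇒ t ≤ 8. So t ∈ [0, 8]: 9 solutions.

9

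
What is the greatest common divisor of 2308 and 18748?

4

gcd(18748, 2308) = 4  (18748 = 8×2308 + 284, 2308 = 8×284 + 36, 284 = 7×36 + 32, 36 = 1×32 + 4, 32 = 8×4).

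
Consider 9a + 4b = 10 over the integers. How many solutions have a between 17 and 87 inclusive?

18

gcd(9, 4):
  9 = 2×4 + 1
  4 = 4×1
so gcd(9, 4) = 1.
Back-substitute for Bézout coefficients:
  1 = 9 - 2×4
  ... = 9×(1) + 4×(-2)
Scale by 10: particular solution (10, -20); reduce a mod 4: (2, -2).
General solution: a = 2 + 4t, b = -2 - 9t for integer t.
17 ≤ 2 + 4t ≤ 87 gives t ∈ [4, 21], which is 18 values.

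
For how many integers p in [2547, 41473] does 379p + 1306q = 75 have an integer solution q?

30

gcd(1306, 379) = 1.
By Bézout, 379×(255) + 1306×(-74) = 1.
Particular solution: (841, -244).
General solution: p = 841 + 1306t, q = -244 - 379t for integer t.
2547 ≤ 841 + 1306t ≤ 41473 gives t ∈ [2, 31], which is 30 values.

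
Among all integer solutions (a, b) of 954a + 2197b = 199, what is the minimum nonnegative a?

gcd(2197, 954):
  2197 = 2*954 + 289
  954 = 3*289 + 87
  289 = 3*87 + 28
  87 = 3*28 + 3
  28 = 9*3 + 1
  3 = 3*1
so gcd(2197, 954) = 1.
1 divides 199, so solutions exist.
Back-substitute for Bézout coefficients:
  1 = 28 - 9*3
  ... = 954*(-707) + 2197*(307)
Scale by 199/1 = 199: (a₀, b₀) = (-140693, 61093).
General solution: a = -140693 + 2197t, b = 61093 - 954t for integer t.
a ≥ 0: smallest is -140693 mod 2197 = 2112 (at t = 65), with b = -917.

2112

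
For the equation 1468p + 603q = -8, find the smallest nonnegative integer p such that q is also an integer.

gcd(1468, 603) = 1.
1 divides -8, so solutions exist.
By Bézout, 1468×(145) + 603×(-353) = 1.
Scale by -8/1 = -8: (p₀, q₀) = (-1160, 2824).
General solution: p = -1160 + 603t, q = 2824 - 1468t for integer t.
p ≥ 0: smallest is -1160 mod 603 = 46 (at t = 2), with q = -112.

46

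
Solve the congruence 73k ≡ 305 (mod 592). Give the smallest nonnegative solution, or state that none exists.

gcd(592, 73) = 1  (592 = 8*73 + 8, 73 = 9*8 + 1, 8 = 8*1).
1 divides 305, so solutions exist.
Back-substituting, 73*(73) + 592*(-9) = 1.
So 73*(73) ≡ 1 (mod 592); multiply by 305: k ≡ 22265 (mod 592).
Smallest nonnegative: k = 22265 mod 592 = 361.

361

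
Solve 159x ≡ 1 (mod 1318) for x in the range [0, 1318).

315

gcd(1318, 159) = 1  (1318 = 8*159 + 46, 159 = 3*46 + 21, 46 = 2*21 + 4, 21 = 5*4 + 1, 4 = 4*1).
Back-substituting, 159*(315) + 1318*(-38) = 1.
So 159*315 ≡ 1 (mod 1318), and 315 mod 1318 = 315.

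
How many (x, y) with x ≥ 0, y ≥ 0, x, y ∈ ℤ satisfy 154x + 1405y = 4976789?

gcd(1405, 154):
  1405 = 9·154 + 19
  154 = 8·19 + 2
  19 = 9·2 + 1
  2 = 2·1
so gcd(1405, 154) = 1.
Back-substitute for Bézout coefficients:
  1 = 19 - 9·2
  ... = 154·(-666) + 1405·(73)
Scale by 4976789: one solution is (-3314541474, 363305597). Reduce x mod 1405: (1051, 3427).
General: x = 1051 + 1405t, y = 3427 - 154t.
x ≥ 0 ⇒ t ≥ 0; y ≥ 0 ⇒ t ≤ 22. So t ∈ [0, 22]: 23 solutions.

23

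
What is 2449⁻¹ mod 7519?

gcd(7519, 2449):
  7519 = 3·2449 + 172
  2449 = 14·172 + 41
  172 = 4·41 + 8
  41 = 5·8 + 1
  8 = 8·1
so gcd(7519, 2449) = 1.
Back-substitute for Bézout coefficients:
  1 = 41 - 5·8
  ... = 2449·(918) + 7519·(-299)
So 2449·918 ≡ 1 (mod 7519), and 918 mod 7519 = 918.

918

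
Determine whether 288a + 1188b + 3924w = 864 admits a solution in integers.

gcd(1188, 288) = 36  (1188 = 4×288 + 36, 288 = 8×36).
gcd(36, 3924) = 36.
36 divides 864, so integer solutions exist.

yes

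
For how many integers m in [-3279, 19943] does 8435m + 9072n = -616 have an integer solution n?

gcd(9072, 8435) = 7.
By Bézout, 8435*(413) + 9072*(-384) = 7.
Particular solution: (1240, -1153).
General solution: m = 1240 + 1296t, n = -1153 - 1205t for integer t.
-3279 ≤ 1240 + 1296t ≤ 19943 gives t ∈ [-3, 14], which is 18 values.

18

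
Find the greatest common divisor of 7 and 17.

1

gcd(17, 7):
  17 = 2*7 + 3
  7 = 2*3 + 1
  3 = 3*1
so gcd(17, 7) = 1.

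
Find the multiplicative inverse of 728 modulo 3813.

gcd(3813, 728):
  3813 = 5*728 + 173
  728 = 4*173 + 36
  173 = 4*36 + 29
  36 = 1*29 + 7
  29 = 4*7 + 1
  7 = 7*1
so gcd(3813, 728) = 1.
Back-substitute for Bézout coefficients:
  1 = 29 - 4*7
  ... = 728*(-529) + 3813*(101)
So 728*-529 ≡ 1 (mod 3813), and -529 mod 3813 = 3284.

3284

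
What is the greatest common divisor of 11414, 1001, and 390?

gcd(11414, 1001):
  11414 = 11·1001 + 403
  1001 = 2·403 + 195
  403 = 2·195 + 13
  195 = 15·13
so gcd(11414, 1001) = 13.
gcd(13, 390) = 13.

13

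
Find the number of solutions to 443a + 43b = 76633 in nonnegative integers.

gcd(443, 43):
  443 = 10*43 + 13
  43 = 3*13 + 4
  13 = 3*4 + 1
  4 = 4*1
so gcd(443, 43) = 1.
Back-substitute for Bézout coefficients:
  1 = 13 - 3*4
  ... = 443*(10) + 43*(-103)
Scale by 76633: one solution is (766330, -7893199). Reduce a mod 43: (27, 1504).
General: a = 27 + 43t, b = 1504 - 443t.
a ≥ 0 ⇒ t ≥ 0; b ≥ 0 ⇒ t ≤ 3. So t ∈ [0, 3]: 4 solutions.

4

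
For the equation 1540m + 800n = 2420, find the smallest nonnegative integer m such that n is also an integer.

13

gcd(1540, 800) = 20.
20 divides 2420, so solutions exist.
By Bézout, 1540×(13) + 800×(-25) = 20.
Scale by 2420/20 = 121: (m₀, n₀) = (1573, -3025).
General solution: m = 1573 + 40t, n = -3025 - 77t for integer t.
m ≥ 0: smallest is 1573 mod 40 = 13 (at t = -39), with n = -22.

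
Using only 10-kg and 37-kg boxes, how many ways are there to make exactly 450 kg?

2

Need nonnegative integers with 10j + 37k = 450.
gcd(10, 37) = 1, and 10·(-11) + 37·(3) = 1.
So (j₀, k₀) = (-4950, 1350); general j = -4950 + 37t, k = 1350 - 10t.
j ≥ 0 ⇒ t ≥ 134; k ≥ 0 ⇒ t ≤ 135. That's 2 values of t.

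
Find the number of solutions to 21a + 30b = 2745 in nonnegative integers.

13

gcd(30, 21) = 3  (30 = 1*21 + 9, 21 = 2*9 + 3, 9 = 3*3).
Back-substituting, 21*(3) + 30*(-2) = 3.
Scale by 915: one solution is (2745, -1830). Reduce a mod 10: (5, 88).
General: a = 5 + 10t, b = 88 - 7t.
a ≥ 0 ⇒ t ≥ 0; b ≥ 0 ⇒ t ≤ 12. So t ∈ [0, 12]: 13 solutions.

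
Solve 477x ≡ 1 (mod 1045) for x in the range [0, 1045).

333

gcd(1045, 477):
  1045 = 2*477 + 91
  477 = 5*91 + 22
  91 = 4*22 + 3
  22 = 7*3 + 1
  3 = 3*1
so gcd(1045, 477) = 1.
Back-substitute for Bézout coefficients:
  1 = 22 - 7*3
  ... = 477*(333) + 1045*(-152)
So 477*333 ≡ 1 (mod 1045), and 333 mod 1045 = 333.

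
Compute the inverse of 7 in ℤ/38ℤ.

gcd(38, 7) = 1.
By Bézout, 7·(11) + 38·(-2) = 1.
So 7·11 ≡ 1 (mod 38), and 11 mod 38 = 11.

11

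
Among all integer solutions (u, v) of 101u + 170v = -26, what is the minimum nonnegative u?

gcd(170, 101):
  170 = 1×101 + 69
  101 = 1×69 + 32
  69 = 2×32 + 5
  32 = 6×5 + 2
  5 = 2×2 + 1
  2 = 2×1
so gcd(170, 101) = 1.
1 divides -26, so solutions exist.
Back-substitute for Bézout coefficients:
  1 = 5 - 2×2
  ... = 101×(-69) + 170×(41)
Scale by -26/1 = -26: (u₀, v₀) = (1794, -1066).
General solution: u = 1794 + 170t, v = -1066 - 101t for integer t.
u ≥ 0: smallest is 1794 mod 170 = 94 (at t = -10), with v = -56.

94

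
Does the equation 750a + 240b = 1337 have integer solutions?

gcd(750, 240) = 30.
30 does not divide 1337 (remainder 17), so no integer solutions.

no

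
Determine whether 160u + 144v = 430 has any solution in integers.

no

gcd(160, 144) = 16  (160 = 1·144 + 16, 144 = 9·16).
16 does not divide 430 (remainder 14), so no integer solutions.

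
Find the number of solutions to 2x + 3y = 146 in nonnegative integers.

gcd(3, 2) = 1  (3 = 1·2 + 1, 2 = 2·1).
Back-substituting, 2·(-1) + 3·(1) = 1.
Scale by 146: one solution is (-146, 146). Reduce x mod 3: (1, 48).
General: x = 1 + 3t, y = 48 - 2t.
x ≥ 0 ⇒ t ≥ 0; y ≥ 0 ⇒ t ≤ 24. So t ∈ [0, 24]: 25 solutions.

25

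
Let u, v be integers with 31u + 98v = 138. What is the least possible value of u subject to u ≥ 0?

74

gcd(98, 31) = 1  (98 = 3×31 + 5, 31 = 6×5 + 1, 5 = 5×1).
1 divides 138, so solutions exist.
Back-substituting, 31×(19) + 98×(-6) = 1.
Scale by 138/1 = 138: (u₀, v₀) = (2622, -828).
General solution: u = 2622 + 98t, v = -828 - 31t for integer t.
u ≥ 0: smallest is 2622 mod 98 = 74 (at t = -26), with v = -22.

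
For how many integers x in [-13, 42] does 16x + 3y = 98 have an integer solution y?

gcd(16, 3) = 1.
By Bézout, 16·(1) + 3·(-5) = 1.
Particular solution: (2, 22).
General solution: x = 2 + 3t, y = 22 - 16t for integer t.
-13 ≤ 2 + 3t ≤ 42 gives t ∈ [-5, 13], which is 19 values.

19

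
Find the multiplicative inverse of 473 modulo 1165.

gcd(1165, 473) = 1.
By Bézout, 473×(-133) + 1165×(54) = 1.
So 473×-133 ≡ 1 (mod 1165), and -133 mod 1165 = 1032.

1032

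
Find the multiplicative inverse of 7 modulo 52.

15

gcd(52, 7) = 1  (52 = 7*7 + 3, 7 = 2*3 + 1, 3 = 3*1).
Back-substituting, 7*(15) + 52*(-2) = 1.
So 7*15 ≡ 1 (mod 52), and 15 mod 52 = 15.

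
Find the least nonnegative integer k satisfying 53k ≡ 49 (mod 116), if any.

gcd(116, 53):
  116 = 2×53 + 10
  53 = 5×10 + 3
  10 = 3×3 + 1
  3 = 3×1
so gcd(116, 53) = 1.
1 divides 49, so solutions exist.
Back-substitute for Bézout coefficients:
  1 = 10 - 3×3
  ... = 53×(-35) + 116×(16)
So 53×(-35) ≡ 1 (mod 116); multiply by 49: k ≡ -1715 (mod 116).
Smallest nonnegative: k = -1715 mod 116 = 25.

25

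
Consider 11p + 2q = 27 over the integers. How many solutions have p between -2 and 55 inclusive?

gcd(11, 2):
  11 = 5×2 + 1
  2 = 2×1
so gcd(11, 2) = 1.
Back-substitute for Bézout coefficients:
  1 = 11 - 5×2
  ... = 11×(1) + 2×(-5)
Scale by 27: particular solution (27, -135); reduce p mod 2: (1, 8).
General solution: p = 1 + 2t, q = 8 - 11t for integer t.
-2 ≤ 1 + 2t ≤ 55 gives t ∈ [-1, 27], which is 29 values.

29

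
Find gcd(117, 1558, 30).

1

gcd(1558, 117) = 1  (1558 = 13*117 + 37, 117 = 3*37 + 6, 37 = 6*6 + 1, 6 = 6*1).
gcd(1, 30) = 1.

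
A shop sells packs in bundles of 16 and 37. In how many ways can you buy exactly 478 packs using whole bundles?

Need nonnegative integers with 16j + 37k = 478.
gcd(16, 37) = 1, and 16·(7) + 37·(-3) = 1.
So (j₀, k₀) = (3346, -1434); general j = 3346 + 37t, k = -1434 - 16t.
j ≥ 0 ⇒ t ≥ -90; k ≥ 0 ⇒ t ≤ -90. That's 1 value of t.

1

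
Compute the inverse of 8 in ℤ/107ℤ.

67

gcd(107, 8):
  107 = 13×8 + 3
  8 = 2×3 + 2
  3 = 1×2 + 1
  2 = 2×1
so gcd(107, 8) = 1.
Back-substitute for Bézout coefficients:
  1 = 3 - 1×2
  ... = 8×(-40) + 107×(3)
So 8×-40 ≡ 1 (mod 107), and -40 mod 107 = 67.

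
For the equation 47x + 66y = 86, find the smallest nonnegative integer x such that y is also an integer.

58

gcd(66, 47):
  66 = 1×47 + 19
  47 = 2×19 + 9
  19 = 2×9 + 1
  9 = 9×1
so gcd(66, 47) = 1.
1 divides 86, so solutions exist.
Back-substitute for Bézout coefficients:
  1 = 19 - 2×9
  ... = 47×(-7) + 66×(5)
Scale by 86/1 = 86: (x₀, y₀) = (-602, 430).
General solution: x = -602 + 66t, y = 430 - 47t for integer t.
x ≥ 0: smallest is -602 mod 66 = 58 (at t = 10), with y = -40.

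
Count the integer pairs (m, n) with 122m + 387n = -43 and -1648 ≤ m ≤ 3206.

gcd(387, 122) = 1  (387 = 3×122 + 21, 122 = 5×21 + 17, 21 = 1×17 + 4, 17 = 4×4 + 1, 4 = 4×1).
Back-substituting, 122×(92) + 387×(-29) = 1.
Scale by -43: particular solution (-3956, 1247); reduce m mod 387: (301, -95).
General solution: m = 301 + 387t, n = -95 - 122t for integer t.
-1648 ≤ 301 + 387t ≤ 3206 gives t ∈ [-5, 7], which is 13 values.

13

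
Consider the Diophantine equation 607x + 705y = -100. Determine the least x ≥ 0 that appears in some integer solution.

260

gcd(705, 607):
  705 = 1×607 + 98
  607 = 6×98 + 19
  98 = 5×19 + 3
  19 = 6×3 + 1
  3 = 3×1
so gcd(705, 607) = 1.
1 divides -100, so solutions exist.
Back-substitute for Bézout coefficients:
  1 = 19 - 6×3
  ... = 607×(223) + 705×(-192)
Scale by -100/1 = -100: (x₀, y₀) = (-22300, 19200).
General solution: x = -22300 + 705t, y = 19200 - 607t for integer t.
x ≥ 0: smallest is -22300 mod 705 = 260 (at t = 32), with y = -224.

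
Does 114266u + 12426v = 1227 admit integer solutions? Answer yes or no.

gcd(114266, 12426):
  114266 = 9×12426 + 2432
  12426 = 5×2432 + 266
  2432 = 9×266 + 38
  266 = 7×38
so gcd(114266, 12426) = 38.
38 does not divide 1227 (remainder 11), so no integer solutions.

no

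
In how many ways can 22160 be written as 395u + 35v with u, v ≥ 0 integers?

gcd(395, 35):
  395 = 11*35 + 10
  35 = 3*10 + 5
  10 = 2*5
so gcd(395, 35) = 5.
Back-substitute for Bézout coefficients:
  5 = 35 - 3*10
  ... = 395*(-3) + 35*(34)
Scale by 4432: one solution is (-13296, 150688). Reduce u mod 7: (4, 588).
General: u = 4 + 7t, v = 588 - 79t.
u ≥ 0 ⇒ t ≥ 0; v ≥ 0 ⇒ t ≤ 7. So t ∈ [0, 7]: 8 solutions.

8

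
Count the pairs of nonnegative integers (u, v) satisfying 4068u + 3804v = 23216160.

18

gcd(4068, 3804) = 12.
By Bézout, 4068·(-72) + 3804·(77) = 12.
One solution: (131, 5963).
General: u = 131 + 317t, v = 5963 - 339t.
u ≥ 0 ⇒ t ≥ 0; v ≥ 0 ⇒ t ≤ 17. So t ∈ [0, 17]: 18 solutions.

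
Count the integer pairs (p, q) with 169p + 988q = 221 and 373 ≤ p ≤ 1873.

gcd(988, 169) = 13  (988 = 5×169 + 143, 169 = 1×143 + 26, 143 = 5×26 + 13, 26 = 2×13).
Back-substituting, 169×(-35) + 988×(6) = 13.
Scale by 17: particular solution (-595, 102); reduce p mod 76: (13, -2).
General solution: p = 13 + 76t, q = -2 - 13t for integer t.
373 ≤ 13 + 76t ≤ 1873 gives t ∈ [5, 24], which is 20 values.

20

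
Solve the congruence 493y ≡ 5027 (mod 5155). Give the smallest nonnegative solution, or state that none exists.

gcd(5155, 493) = 1.
1 divides 5027, so solutions exist.
By Bézout, 493·(-1558) + 5155·(149) = 1.
So 493·(-1558) ≡ 1 (mod 5155); multiply by 5027: y ≡ -7832066 (mod 5155).
Smallest nonnegative: y = -7832066 mod 5155 = 3534.

3534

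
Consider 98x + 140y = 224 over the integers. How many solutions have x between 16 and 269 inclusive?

gcd(140, 98) = 14.
By Bézout, 98*(3) + 140*(-2) = 14.
Particular solution: (8, -4).
General solution: x = 8 + 10t, y = -4 - 7t for integer t.
16 ≤ 8 + 10t ≤ 269 gives t ∈ [1, 26], which is 26 values.

26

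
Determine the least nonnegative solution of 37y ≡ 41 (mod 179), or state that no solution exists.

gcd(179, 37):
  179 = 4·37 + 31
  37 = 1·31 + 6
  31 = 5·6 + 1
  6 = 6·1
so gcd(179, 37) = 1.
1 divides 41, so solutions exist.
Back-substitute for Bézout coefficients:
  1 = 31 - 5·6
  ... = 37·(-29) + 179·(6)
So 37·(-29) ≡ 1 (mod 179); multiply by 41: y ≡ -1189 (mod 179).
Smallest nonnegative: y = -1189 mod 179 = 64.

64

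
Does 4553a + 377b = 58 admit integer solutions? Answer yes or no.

gcd(4553, 377):
  4553 = 12·377 + 29
  377 = 13·29
so gcd(4553, 377) = 29.
29 divides 58, so integer solutions exist.

yes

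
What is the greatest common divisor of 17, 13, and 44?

1

gcd(17, 13):
  17 = 1*13 + 4
  13 = 3*4 + 1
  4 = 4*1
so gcd(17, 13) = 1.
gcd(1, 44) = 1.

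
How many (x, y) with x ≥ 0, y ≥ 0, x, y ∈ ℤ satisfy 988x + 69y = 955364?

14

gcd(988, 69):
  988 = 14×69 + 22
  69 = 3×22 + 3
  22 = 7×3 + 1
  3 = 3×1
so gcd(988, 69) = 1.
Back-substitute for Bézout coefficients:
  1 = 22 - 7×3
  ... = 988×(22) + 69×(-315)
Scale by 955364: one solution is (21018008, -300939660). Reduce x mod 69: (56, 13044).
General: x = 56 + 69t, y = 13044 - 988t.
x ≥ 0 ⇒ t ≥ 0; y ≥ 0 ⇒ t ≤ 13. So t ∈ [0, 13]: 14 solutions.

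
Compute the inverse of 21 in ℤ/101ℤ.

gcd(101, 21):
  101 = 4·21 + 17
  21 = 1·17 + 4
  17 = 4·4 + 1
  4 = 4·1
so gcd(101, 21) = 1.
Back-substitute for Bézout coefficients:
  1 = 17 - 4·4
  ... = 21·(-24) + 101·(5)
So 21·-24 ≡ 1 (mod 101), and -24 mod 101 = 77.

77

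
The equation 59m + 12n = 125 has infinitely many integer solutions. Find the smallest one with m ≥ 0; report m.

gcd(59, 12) = 1.
1 divides 125, so solutions exist.
By Bézout, 59×(-1) + 12×(5) = 1.
Scale by 125/1 = 125: (m₀, n₀) = (-125, 625).
General solution: m = -125 + 12t, n = 625 - 59t for integer t.
m ≥ 0: smallest is -125 mod 12 = 7 (at t = 11), with n = -24.

7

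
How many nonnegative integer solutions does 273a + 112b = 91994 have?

gcd(273, 112) = 7.
By Bézout, 273·(7) + 112·(-17) = 7.
One solution: (10, 797).
General: a = 10 + 16t, b = 797 - 39t.
a ≥ 0 ⇒ t ≥ 0; b ≥ 0 ⇒ t ≤ 20. So t ∈ [0, 20]: 21 solutions.

21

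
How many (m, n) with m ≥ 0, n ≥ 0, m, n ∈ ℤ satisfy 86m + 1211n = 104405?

gcd(1211, 86) = 1  (1211 = 14*86 + 7, 86 = 12*7 + 2, 7 = 3*2 + 1, 2 = 2*1).
Back-substituting, 86*(-521) + 1211*(37) = 1.
Scale by 104405: one solution is (-54395005, 3862985). Reduce m mod 1211: (693, 37).
General: m = 693 + 1211t, n = 37 - 86t.
m ≥ 0 ⇒ t ≥ 0; n ≥ 0 ⇒ t ≤ 0. So t ∈ [0, 0]: 1 solution.

1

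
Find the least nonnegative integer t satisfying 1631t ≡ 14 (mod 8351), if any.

937

gcd(8351, 1631):
  8351 = 5×1631 + 196
  1631 = 8×196 + 63
  196 = 3×63 + 7
  63 = 9×7
so gcd(8351, 1631) = 7.
7 divides 14, so solutions exist.
Back-substitute for Bézout coefficients:
  7 = 196 - 3×63
  ... = 1631×(-128) + 8351×(25)
So 1631×(-128) ≡ 7 (mod 8351); multiply by 2: t ≡ -256 (mod 1193).
Smallest nonnegative: t = -256 mod 1193 = 937.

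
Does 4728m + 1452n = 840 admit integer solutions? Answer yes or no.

yes

gcd(4728, 1452):
  4728 = 3*1452 + 372
  1452 = 3*372 + 336
  372 = 1*336 + 36
  336 = 9*36 + 12
  36 = 3*12
so gcd(4728, 1452) = 12.
12 divides 840, so integer solutions exist.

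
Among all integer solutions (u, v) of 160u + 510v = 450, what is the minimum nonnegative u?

gcd(510, 160):
  510 = 3·160 + 30
  160 = 5·30 + 10
  30 = 3·10
so gcd(510, 160) = 10.
10 divides 450, so solutions exist.
Back-substitute for Bézout coefficients:
  10 = 160 - 5·30
  ... = 160·(16) + 510·(-5)
Scale by 450/10 = 45: (u₀, v₀) = (720, -225).
General solution: u = 720 + 51t, v = -225 - 16t for integer t.
u ≥ 0: smallest is 720 mod 51 = 6 (at t = -14), with v = -1.

6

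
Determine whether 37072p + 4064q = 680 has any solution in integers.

gcd(37072, 4064) = 16.
16 does not divide 680 (remainder 8), so no integer solutions.

no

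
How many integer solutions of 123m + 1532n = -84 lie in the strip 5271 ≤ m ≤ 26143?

gcd(1532, 123):
  1532 = 12×123 + 56
  123 = 2×56 + 11
  56 = 5×11 + 1
  11 = 11×1
so gcd(1532, 123) = 1.
Back-substitute for Bézout coefficients:
  1 = 56 - 5×11
  ... = 123×(-137) + 1532×(11)
Scale by -84: particular solution (11508, -924); reduce m mod 1532: (784, -63).
General solution: m = 784 + 1532t, n = -63 - 123t for integer t.
5271 ≤ 784 + 1532t ≤ 26143 gives t ∈ [3, 16], which is 14 values.

14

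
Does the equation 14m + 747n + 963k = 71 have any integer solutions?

yes

gcd(747, 14) = 1  (747 = 53*14 + 5, 14 = 2*5 + 4, 5 = 1*4 + 1, 4 = 4*1).
gcd(1, 963) = 1.
1 divides 71, so integer solutions exist.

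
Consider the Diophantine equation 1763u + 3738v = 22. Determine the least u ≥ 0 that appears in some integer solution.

gcd(3738, 1763):
  3738 = 2*1763 + 212
  1763 = 8*212 + 67
  212 = 3*67 + 11
  67 = 6*11 + 1
  11 = 11*1
so gcd(3738, 1763) = 1.
1 divides 22, so solutions exist.
Back-substitute for Bézout coefficients:
  1 = 67 - 6*11
  ... = 1763*(335) + 3738*(-158)
Scale by 22/1 = 22: (u₀, v₀) = (7370, -3476).
General solution: u = 7370 + 3738t, v = -3476 - 1763t for integer t.
u ≥ 0: smallest is 7370 mod 3738 = 3632 (at t = -1), with v = -1713.

3632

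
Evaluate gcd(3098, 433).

gcd(3098, 433):
  3098 = 7×433 + 67
  433 = 6×67 + 31
  67 = 2×31 + 5
  31 = 6×5 + 1
  5 = 5×1
so gcd(3098, 433) = 1.

1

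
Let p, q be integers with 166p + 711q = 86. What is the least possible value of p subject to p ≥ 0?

gcd(711, 166):
  711 = 4·166 + 47
  166 = 3·47 + 25
  47 = 1·25 + 22
  25 = 1·22 + 3
  22 = 7·3 + 1
  3 = 3·1
so gcd(711, 166) = 1.
1 divides 86, so solutions exist.
Back-substitute for Bézout coefficients:
  1 = 22 - 7·3
  ... = 166·(-227) + 711·(53)
Scale by 86/1 = 86: (p₀, q₀) = (-19522, 4558).
General solution: p = -19522 + 711t, q = 4558 - 166t for integer t.
p ≥ 0: smallest is -19522 mod 711 = 386 (at t = 28), with q = -90.

386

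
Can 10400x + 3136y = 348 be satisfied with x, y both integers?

no

gcd(10400, 3136) = 32  (10400 = 3·3136 + 992, 3136 = 3·992 + 160, 992 = 6·160 + 32, 160 = 5·32).
32 does not divide 348 (remainder 28), so no integer solutions.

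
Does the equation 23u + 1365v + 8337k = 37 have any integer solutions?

gcd(1365, 23) = 1  (1365 = 59×23 + 8, 23 = 2×8 + 7, 8 = 1×7 + 1, 7 = 7×1).
gcd(1, 8337) = 1.
1 divides 37, so integer solutions exist.

yes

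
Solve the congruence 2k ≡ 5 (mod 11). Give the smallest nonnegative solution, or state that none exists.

8

gcd(11, 2) = 1  (11 = 5*2 + 1, 2 = 2*1).
1 divides 5, so solutions exist.
Back-substituting, 2*(-5) + 11*(1) = 1.
So 2*(-5) ≡ 1 (mod 11); multiply by 5: k ≡ -25 (mod 11).
Smallest nonnegative: k = -25 mod 11 = 8.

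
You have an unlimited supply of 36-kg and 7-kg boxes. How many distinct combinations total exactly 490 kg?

Need nonnegative integers with 36j + 7k = 490.
gcd(36, 7) = 1, and 36·(1) + 7·(-5) = 1.
So (j₀, k₀) = (490, -2450); general j = 490 + 7t, k = -2450 - 36t.
j ≥ 0 ⇒ t ≥ -70; k ≥ 0 ⇒ t ≤ -69. That's 2 values of t.

2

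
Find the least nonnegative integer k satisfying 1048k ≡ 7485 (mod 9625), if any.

gcd(9625, 1048) = 1  (9625 = 9·1048 + 193, 1048 = 5·193 + 83, 193 = 2·83 + 27, 83 = 3·27 + 2, 27 = 13·2 + 1, 2 = 2·1).
1 divides 7485, so solutions exist.
Back-substituting, 1048·(-4638) + 9625·(505) = 1.
So 1048·(-4638) ≡ 1 (mod 9625); multiply by 7485: k ≡ -34715430 (mod 9625).
Smallest nonnegative: k = -34715430 mod 9625 = 1945.

1945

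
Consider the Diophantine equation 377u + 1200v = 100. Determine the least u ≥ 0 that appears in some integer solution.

gcd(1200, 377):
  1200 = 3·377 + 69
  377 = 5·69 + 32
  69 = 2·32 + 5
  32 = 6·5 + 2
  5 = 2·2 + 1
  2 = 2·1
so gcd(1200, 377) = 1.
1 divides 100, so solutions exist.
Back-substitute for Bézout coefficients:
  1 = 5 - 2·2
  ... = 377·(-487) + 1200·(153)
Scale by 100/1 = 100: (u₀, v₀) = (-48700, 15300).
General solution: u = -48700 + 1200t, v = 15300 - 377t for integer t.
u ≥ 0: smallest is -48700 mod 1200 = 500 (at t = 41), with v = -157.

500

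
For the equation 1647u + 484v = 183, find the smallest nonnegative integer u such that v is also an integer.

gcd(1647, 484) = 1.
1 divides 183, so solutions exist.
By Bézout, 1647·(139) + 484·(-473) = 1.
Scale by 183/1 = 183: (u₀, v₀) = (25437, -86559).
General solution: u = 25437 + 484t, v = -86559 - 1647t for integer t.
u ≥ 0: smallest is 25437 mod 484 = 269 (at t = -52), with v = -915.

269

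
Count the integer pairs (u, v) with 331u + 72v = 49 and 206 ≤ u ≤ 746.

7

gcd(331, 72) = 1.
By Bézout, 331·(-5) + 72·(23) = 1.
Particular solution: (43, -197).
General solution: u = 43 + 72t, v = -197 - 331t for integer t.
206 ≤ 43 + 72t ≤ 746 gives t ∈ [3, 9], which is 7 values.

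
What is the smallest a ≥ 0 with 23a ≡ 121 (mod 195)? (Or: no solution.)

gcd(195, 23):
  195 = 8*23 + 11
  23 = 2*11 + 1
  11 = 11*1
so gcd(195, 23) = 1.
1 divides 121, so solutions exist.
Back-substitute for Bézout coefficients:
  1 = 23 - 2*11
  ... = 23*(17) + 195*(-2)
So 23*(17) ≡ 1 (mod 195); multiply by 121: a ≡ 2057 (mod 195).
Smallest nonnegative: a = 2057 mod 195 = 107.

107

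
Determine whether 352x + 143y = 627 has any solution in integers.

gcd(352, 143) = 11.
11 divides 627, so integer solutions exist.

yes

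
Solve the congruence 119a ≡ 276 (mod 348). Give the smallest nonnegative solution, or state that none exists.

324

gcd(348, 119) = 1  (348 = 2*119 + 110, 119 = 1*110 + 9, 110 = 12*9 + 2, 9 = 4*2 + 1, 2 = 2*1).
1 divides 276, so solutions exist.
Back-substituting, 119*(155) + 348*(-53) = 1.
So 119*(155) ≡ 1 (mod 348); multiply by 276: a ≡ 42780 (mod 348).
Smallest nonnegative: a = 42780 mod 348 = 324.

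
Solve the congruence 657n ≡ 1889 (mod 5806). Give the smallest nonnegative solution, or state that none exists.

gcd(5806, 657) = 1  (5806 = 8·657 + 550, 657 = 1·550 + 107, 550 = 5·107 + 15, 107 = 7·15 + 2, 15 = 7·2 + 1, 2 = 2·1).
1 divides 1889, so solutions exist.
Back-substituting, 657·(-2713) + 5806·(307) = 1.
So 657·(-2713) ≡ 1 (mod 5806); multiply by 1889: n ≡ -5124857 (mod 5806).
Smallest nonnegative: n = -5124857 mod 5806 = 1841.

1841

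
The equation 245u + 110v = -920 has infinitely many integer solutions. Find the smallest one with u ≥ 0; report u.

gcd(245, 110):
  245 = 2·110 + 25
  110 = 4·25 + 10
  25 = 2·10 + 5
  10 = 2·5
so gcd(245, 110) = 5.
5 divides -920, so solutions exist.
Back-substitute for Bézout coefficients:
  5 = 25 - 2·10
  ... = 245·(9) + 110·(-20)
Scale by -920/5 = -184: (u₀, v₀) = (-1656, 3680).
General solution: u = -1656 + 22t, v = 3680 - 49t for integer t.
u ≥ 0: smallest is -1656 mod 22 = 16 (at t = 76), with v = -44.

16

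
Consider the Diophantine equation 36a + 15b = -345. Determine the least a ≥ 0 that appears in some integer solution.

gcd(36, 15) = 3.
3 divides -345, so solutions exist.
By Bézout, 36*(-2) + 15*(5) = 3.
Scale by -345/3 = -115: (a₀, b₀) = (230, -575).
General solution: a = 230 + 5t, b = -575 - 12t for integer t.
a ≥ 0: smallest is 230 mod 5 = 0 (at t = -46), with b = -23.

0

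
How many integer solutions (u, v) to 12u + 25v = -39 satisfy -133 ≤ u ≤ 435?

23

gcd(25, 12):
  25 = 2×12 + 1
  12 = 12×1
so gcd(25, 12) = 1.
Back-substitute for Bézout coefficients:
  1 = 25 - 2×12
  ... = 12×(-2) + 25×(1)
Scale by -39: particular solution (78, -39); reduce u mod 25: (3, -3).
General solution: u = 3 + 25t, v = -3 - 12t for integer t.
-133 ≤ 3 + 25t ≤ 435 gives t ∈ [-5, 17], which is 23 values.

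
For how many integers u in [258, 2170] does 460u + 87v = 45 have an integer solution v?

gcd(460, 87) = 1.
By Bézout, 460×(7) + 87×(-37) = 1.
Particular solution: (54, -285).
General solution: u = 54 + 87t, v = -285 - 460t for integer t.
258 ≤ 54 + 87t ≤ 2170 gives t ∈ [3, 24], which is 22 values.

22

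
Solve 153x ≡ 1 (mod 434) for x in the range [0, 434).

gcd(434, 153) = 1.
By Bézout, 153*(139) + 434*(-49) = 1.
So 153*139 ≡ 1 (mod 434), and 139 mod 434 = 139.

139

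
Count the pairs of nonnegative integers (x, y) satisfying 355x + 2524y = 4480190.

5

gcd(2524, 355) = 1.
By Bézout, 355·(647) + 2524·(-91) = 1.
One solution: (178, 1750).
General: x = 178 + 2524t, y = 1750 - 355t.
x ≥ 0 ⇒ t ≥ 0; y ≥ 0 ⇒ t ≤ 4. So t ∈ [0, 4]: 5 solutions.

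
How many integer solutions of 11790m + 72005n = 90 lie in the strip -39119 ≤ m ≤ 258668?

21

gcd(72005, 11790) = 5  (72005 = 6×11790 + 1265, 11790 = 9×1265 + 405, 1265 = 3×405 + 50, 405 = 8×50 + 5, 50 = 10×5).
Back-substituting, 11790×(1423) + 72005×(-233) = 5.
Scale by 18: particular solution (25614, -4194); reduce m mod 14401: (11213, -1836).
General solution: m = 11213 + 14401t, n = -1836 - 2358t for integer t.
-39119 ≤ 11213 + 14401t ≤ 258668 gives t ∈ [-3, 17], which is 21 values.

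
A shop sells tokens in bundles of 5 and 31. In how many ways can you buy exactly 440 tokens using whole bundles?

3

Need nonnegative integers with 5j + 31k = 440.
gcd(5, 31) = 1, and 5·(-6) + 31·(1) = 1.
So (j₀, k₀) = (-2640, 440); general j = -2640 + 31t, k = 440 - 5t.
j ≥ 0 ⇒ t ≥ 86; k ≥ 0 ⇒ t ≤ 88. That's 3 values of t.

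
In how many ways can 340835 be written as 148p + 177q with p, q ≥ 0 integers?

13

gcd(177, 148) = 1.
By Bézout, 148*(61) + 177*(-51) = 1.
One solution: (161, 1791).
General: p = 161 + 177t, q = 1791 - 148t.
p ≥ 0 ⇒ t ≥ 0; q ≥ 0 ⇒ t ≤ 12. So t ∈ [0, 12]: 13 solutions.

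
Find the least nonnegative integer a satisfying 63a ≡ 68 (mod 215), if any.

141

gcd(215, 63) = 1  (215 = 3·63 + 26, 63 = 2·26 + 11, 26 = 2·11 + 4, 11 = 2·4 + 3, 4 = 1·3 + 1, 3 = 3·1).
1 divides 68, so solutions exist.
Back-substituting, 63·(-58) + 215·(17) = 1.
So 63·(-58) ≡ 1 (mod 215); multiply by 68: a ≡ -3944 (mod 215).
Smallest nonnegative: a = -3944 mod 215 = 141.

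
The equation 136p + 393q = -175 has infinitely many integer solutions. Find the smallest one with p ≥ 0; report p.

gcd(393, 136) = 1  (393 = 2×136 + 121, 136 = 1×121 + 15, 121 = 8×15 + 1, 15 = 15×1).
1 divides -175, so solutions exist.
Back-substituting, 136×(-26) + 393×(9) = 1.
Scale by -175/1 = -175: (p₀, q₀) = (4550, -1575).
General solution: p = 4550 + 393t, q = -1575 - 136t for integer t.
p ≥ 0: smallest is 4550 mod 393 = 227 (at t = -11), with q = -79.

227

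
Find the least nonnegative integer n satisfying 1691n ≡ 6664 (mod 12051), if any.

10031

gcd(12051, 1691) = 1.
1 divides 6664, so solutions exist.
By Bézout, 1691*(-2872) + 12051*(403) = 1.
So 1691*(-2872) ≡ 1 (mod 12051); multiply by 6664: n ≡ -19139008 (mod 12051).
Smallest nonnegative: n = -19139008 mod 12051 = 10031.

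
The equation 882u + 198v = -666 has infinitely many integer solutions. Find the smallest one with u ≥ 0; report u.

8

gcd(882, 198) = 18.
18 divides -666, so solutions exist.
By Bézout, 882*(-2) + 198*(9) = 18.
Scale by -666/18 = -37: (u₀, v₀) = (74, -333).
General solution: u = 74 + 11t, v = -333 - 49t for integer t.
u ≥ 0: smallest is 74 mod 11 = 8 (at t = -6), with v = -39.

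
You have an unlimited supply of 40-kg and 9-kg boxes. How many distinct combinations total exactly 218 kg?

1

Need nonnegative integers with 40j + 9k = 218.
gcd(40, 9) = 1, and 40·(-2) + 9·(9) = 1.
So (j₀, k₀) = (-436, 1962); general j = -436 + 9t, k = 1962 - 40t.
j ≥ 0 ⇒ t ≥ 49; k ≥ 0 ⇒ t ≤ 49. That's 1 value of t.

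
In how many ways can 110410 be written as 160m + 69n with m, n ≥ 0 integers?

gcd(160, 69) = 1  (160 = 2*69 + 22, 69 = 3*22 + 3, 22 = 7*3 + 1, 3 = 3*1).
Back-substituting, 160*(22) + 69*(-51) = 1.
Scale by 110410: one solution is (2429020, -5630910). Reduce m mod 69: (13, 1570).
General: m = 13 + 69t, n = 1570 - 160t.
m ≥ 0 ⇒ t ≥ 0; n ≥ 0 ⇒ t ≤ 9. So t ∈ [0, 9]: 10 solutions.

10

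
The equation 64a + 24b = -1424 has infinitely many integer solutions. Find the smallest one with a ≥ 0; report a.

1

gcd(64, 24):
  64 = 2·24 + 16
  24 = 1·16 + 8
  16 = 2·8
so gcd(64, 24) = 8.
8 divides -1424, so solutions exist.
Back-substitute for Bézout coefficients:
  8 = 24 - 1·16
  ... = 64·(-1) + 24·(3)
Scale by -1424/8 = -178: (a₀, b₀) = (178, -534).
General solution: a = 178 + 3t, b = -534 - 8t for integer t.
a ≥ 0: smallest is 178 mod 3 = 1 (at t = -59), with b = -62.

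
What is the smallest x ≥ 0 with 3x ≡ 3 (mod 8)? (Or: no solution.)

1

gcd(8, 3):
  8 = 2×3 + 2
  3 = 1×2 + 1
  2 = 2×1
so gcd(8, 3) = 1.
1 divides 3, so solutions exist.
Back-substitute for Bézout coefficients:
  1 = 3 - 1×2
  ... = 3×(3) + 8×(-1)
So 3×(3) ≡ 1 (mod 8); multiply by 3: x ≡ 9 (mod 8).
Smallest nonnegative: x = 9 mod 8 = 1.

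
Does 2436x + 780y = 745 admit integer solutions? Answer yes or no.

gcd(2436, 780) = 12.
12 does not divide 745 (remainder 1), so no integer solutions.

no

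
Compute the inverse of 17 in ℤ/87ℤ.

41

gcd(87, 17) = 1.
By Bézout, 17·(41) + 87·(-8) = 1.
So 17·41 ≡ 1 (mod 87), and 41 mod 87 = 41.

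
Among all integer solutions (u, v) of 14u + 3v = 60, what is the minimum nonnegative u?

0

gcd(14, 3):
  14 = 4*3 + 2
  3 = 1*2 + 1
  2 = 2*1
so gcd(14, 3) = 1.
1 divides 60, so solutions exist.
Back-substitute for Bézout coefficients:
  1 = 3 - 1*2
  ... = 14*(-1) + 3*(5)
Scale by 60/1 = 60: (u₀, v₀) = (-60, 300).
General solution: u = -60 + 3t, v = 300 - 14t for integer t.
u ≥ 0: smallest is -60 mod 3 = 0 (at t = 20), with v = 20.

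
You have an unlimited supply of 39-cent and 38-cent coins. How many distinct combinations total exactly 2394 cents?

2

Need nonnegative integers with 39j + 38k = 2394.
gcd(39, 38) = 1, and 39·(1) + 38·(-1) = 1.
So (j₀, k₀) = (2394, -2394); general j = 2394 + 38t, k = -2394 - 39t.
j ≥ 0 ⇒ t ≥ -63; k ≥ 0 ⇒ t ≤ -62. That's 2 values of t.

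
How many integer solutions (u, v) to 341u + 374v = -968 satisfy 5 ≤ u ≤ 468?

14

gcd(374, 341) = 11  (374 = 1×341 + 33, 341 = 10×33 + 11, 33 = 3×11).
Back-substituting, 341×(11) + 374×(-10) = 11.
Scale by -88: particular solution (-968, 880); reduce u mod 34: (18, -19).
General solution: u = 18 + 34t, v = -19 - 31t for integer t.
5 ≤ 18 + 34t ≤ 468 gives t ∈ [0, 13], which is 14 values.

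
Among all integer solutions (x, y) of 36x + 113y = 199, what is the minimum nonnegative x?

gcd(113, 36):
  113 = 3*36 + 5
  36 = 7*5 + 1
  5 = 5*1
so gcd(113, 36) = 1.
1 divides 199, so solutions exist.
Back-substitute for Bézout coefficients:
  1 = 36 - 7*5
  ... = 36*(22) + 113*(-7)
Scale by 199/1 = 199: (x₀, y₀) = (4378, -1393).
General solution: x = 4378 + 113t, y = -1393 - 36t for integer t.
x ≥ 0: smallest is 4378 mod 113 = 84 (at t = -38), with y = -25.

84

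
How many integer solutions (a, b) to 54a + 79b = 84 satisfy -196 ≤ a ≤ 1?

3

gcd(79, 54) = 1.
By Bézout, 54·(-19) + 79·(13) = 1.
Particular solution: (63, -42).
General solution: a = 63 + 79t, b = -42 - 54t for integer t.
-196 ≤ 63 + 79t ≤ 1 gives t ∈ [-3, -1], which is 3 values.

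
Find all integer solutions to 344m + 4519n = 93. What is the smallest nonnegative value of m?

gcd(4519, 344) = 1  (4519 = 13×344 + 47, 344 = 7×47 + 15, 47 = 3×15 + 2, 15 = 7×2 + 1, 2 = 2×1).
1 divides 93, so solutions exist.
Back-substituting, 344×(2115) + 4519×(-161) = 1.
Scale by 93/1 = 93: (m₀, n₀) = (196695, -14973).
General solution: m = 196695 + 4519t, n = -14973 - 344t for integer t.
m ≥ 0: smallest is 196695 mod 4519 = 2378 (at t = -43), with n = -181.

2378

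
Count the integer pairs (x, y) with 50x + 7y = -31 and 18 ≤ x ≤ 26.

gcd(50, 7) = 1  (50 = 7*7 + 1, 7 = 7*1).
Back-substituting, 50*(1) + 7*(-7) = 1.
Scale by -31: particular solution (-31, 217); reduce x mod 7: (4, -33).
General solution: x = 4 + 7t, y = -33 - 50t for integer t.
18 ≤ 4 + 7t ≤ 26 gives t ∈ [2, 3], which is 2 values.

2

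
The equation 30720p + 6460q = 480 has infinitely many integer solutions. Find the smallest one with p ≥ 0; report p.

gcd(30720, 6460):
  30720 = 4·6460 + 4880
  6460 = 1·4880 + 1580
  4880 = 3·1580 + 140
  1580 = 11·140 + 40
  140 = 3·40 + 20
  40 = 2·20
so gcd(30720, 6460) = 20.
20 divides 480, so solutions exist.
Back-substitute for Bézout coefficients:
  20 = 140 - 3·40
  ... = 30720·(139) + 6460·(-661)
Scale by 480/20 = 24: (p₀, q₀) = (3336, -15864).
General solution: p = 3336 + 323t, q = -15864 - 1536t for integer t.
p ≥ 0: smallest is 3336 mod 323 = 106 (at t = -10), with q = -504.

106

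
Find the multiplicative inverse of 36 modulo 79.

11

gcd(79, 36):
  79 = 2*36 + 7
  36 = 5*7 + 1
  7 = 7*1
so gcd(79, 36) = 1.
Back-substitute for Bézout coefficients:
  1 = 36 - 5*7
  ... = 36*(11) + 79*(-5)
So 36*11 ≡ 1 (mod 79), and 11 mod 79 = 11.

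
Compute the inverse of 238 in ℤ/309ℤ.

gcd(309, 238) = 1  (309 = 1*238 + 71, 238 = 3*71 + 25, 71 = 2*25 + 21, 25 = 1*21 + 4, 21 = 5*4 + 1, 4 = 4*1).
Back-substituting, 238*(-74) + 309*(57) = 1.
So 238*-74 ≡ 1 (mod 309), and -74 mod 309 = 235.

235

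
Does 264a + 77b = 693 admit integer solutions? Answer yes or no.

yes

gcd(264, 77) = 11  (264 = 3*77 + 33, 77 = 2*33 + 11, 33 = 3*11).
11 divides 693, so integer solutions exist.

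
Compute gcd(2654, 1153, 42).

gcd(2654, 1153):
  2654 = 2*1153 + 348
  1153 = 3*348 + 109
  348 = 3*109 + 21
  109 = 5*21 + 4
  21 = 5*4 + 1
  4 = 4*1
so gcd(2654, 1153) = 1.
gcd(1, 42) = 1.

1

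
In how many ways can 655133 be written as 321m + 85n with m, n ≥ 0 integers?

24

gcd(321, 85) = 1  (321 = 3·85 + 66, 85 = 1·66 + 19, 66 = 3·19 + 9, 19 = 2·9 + 1, 9 = 9·1).
Back-substituting, 321·(-9) + 85·(34) = 1.
Scale by 655133: one solution is (-5896197, 22274522). Reduce m mod 85: (83, 7394).
General: m = 83 + 85t, n = 7394 - 321t.
m ≥ 0 ⇒ t ≥ 0; n ≥ 0 ⇒ t ≤ 23. So t ∈ [0, 23]: 24 solutions.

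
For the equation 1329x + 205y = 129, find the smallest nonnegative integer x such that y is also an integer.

51

gcd(1329, 205) = 1.
1 divides 129, so solutions exist.
By Bézout, 1329×(29) + 205×(-188) = 1.
Scale by 129/1 = 129: (x₀, y₀) = (3741, -24252).
General solution: x = 3741 + 205t, y = -24252 - 1329t for integer t.
x ≥ 0: smallest is 3741 mod 205 = 51 (at t = -18), with y = -330.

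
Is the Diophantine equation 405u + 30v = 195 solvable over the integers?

yes

gcd(405, 30) = 15.
15 divides 195, so integer solutions exist.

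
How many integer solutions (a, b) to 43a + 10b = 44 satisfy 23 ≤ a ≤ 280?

26

gcd(43, 10) = 1  (43 = 4·10 + 3, 10 = 3·3 + 1, 3 = 3·1).
Back-substituting, 43·(-3) + 10·(13) = 1.
Scale by 44: particular solution (-132, 572); reduce a mod 10: (8, -30).
General solution: a = 8 + 10t, b = -30 - 43t for integer t.
23 ≤ 8 + 10t ≤ 280 gives t ∈ [2, 27], which is 26 values.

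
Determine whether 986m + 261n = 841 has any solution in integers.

gcd(986, 261) = 29  (986 = 3×261 + 203, 261 = 1×203 + 58, 203 = 3×58 + 29, 58 = 2×29).
29 divides 841, so integer solutions exist.

yes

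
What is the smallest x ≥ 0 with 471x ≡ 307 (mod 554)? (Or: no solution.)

gcd(554, 471) = 1  (554 = 1*471 + 83, 471 = 5*83 + 56, 83 = 1*56 + 27, 56 = 2*27 + 2, 27 = 13*2 + 1, 2 = 2*1).
1 divides 307, so solutions exist.
Back-substituting, 471*(-267) + 554*(227) = 1.
So 471*(-267) ≡ 1 (mod 554); multiply by 307: x ≡ -81969 (mod 554).
Smallest nonnegative: x = -81969 mod 554 = 23.

23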